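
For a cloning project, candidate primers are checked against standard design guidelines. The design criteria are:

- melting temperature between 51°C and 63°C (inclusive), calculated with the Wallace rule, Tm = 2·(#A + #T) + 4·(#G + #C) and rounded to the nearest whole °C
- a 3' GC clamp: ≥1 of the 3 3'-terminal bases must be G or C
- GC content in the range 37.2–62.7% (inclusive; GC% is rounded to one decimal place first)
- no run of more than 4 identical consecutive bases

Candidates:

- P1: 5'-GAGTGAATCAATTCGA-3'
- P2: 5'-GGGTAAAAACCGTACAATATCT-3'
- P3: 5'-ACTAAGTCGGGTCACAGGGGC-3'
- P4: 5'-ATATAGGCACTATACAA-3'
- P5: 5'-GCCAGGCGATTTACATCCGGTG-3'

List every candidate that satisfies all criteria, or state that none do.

P1 (16 nt, A=6 T=4 G=4 C=2): Tm = 2·10 + 4·6 = 44°C, outside 51–63°C ✗; 3' end CGA has 2 G/C ✓; GC 6/16 = 37.5% ✓; longest run = 2 ✓ — fails.
P2 (22 nt, A=9 T=5 G=4 C=4): Tm = 2·14 + 4·8 = 60°C ✓; 3' end TCT has 1 G/C ✓; GC 8/22 = 36.4%, outside 37.2–62.7% ✗; longest run = 5, exceeds 4 ✗ — fails.
P3 (21 nt, A=5 T=3 G=8 C=5): Tm = 2·8 + 4·13 = 68°C, outside 51–63°C ✗; 3' end GGC has 3 G/C ✓; GC 13/21 = 61.9% ✓; longest run = 4 ✓ — fails.
P4 (17 nt, A=8 T=4 G=2 C=3): Tm = 2·12 + 4·5 = 44°C, outside 51–63°C ✗; 3' end CAA has 1 G/C ✓; GC 5/17 = 29.4%, outside 37.2–62.7% ✗; longest run = 2 ✓ — fails.
P5 (22 nt, A=4 T=5 G=7 C=6): Tm = 2·9 + 4·13 = 70°C, outside 51–63°C ✗; 3' end GTG has 2 G/C ✓; GC 13/22 = 59.1% ✓; longest run = 3 ✓ — fails.

None of the candidates satisfy all criteria.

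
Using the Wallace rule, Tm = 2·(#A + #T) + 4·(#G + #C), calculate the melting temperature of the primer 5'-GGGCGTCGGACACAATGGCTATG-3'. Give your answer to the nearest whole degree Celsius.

Base counts: A=5, T=4, G=9, C=5 (length 23).
Tm = 2·(5+4) + 4·(9+5) = 2·9 + 4·14 = 18 + 56 = 74°C.

74°C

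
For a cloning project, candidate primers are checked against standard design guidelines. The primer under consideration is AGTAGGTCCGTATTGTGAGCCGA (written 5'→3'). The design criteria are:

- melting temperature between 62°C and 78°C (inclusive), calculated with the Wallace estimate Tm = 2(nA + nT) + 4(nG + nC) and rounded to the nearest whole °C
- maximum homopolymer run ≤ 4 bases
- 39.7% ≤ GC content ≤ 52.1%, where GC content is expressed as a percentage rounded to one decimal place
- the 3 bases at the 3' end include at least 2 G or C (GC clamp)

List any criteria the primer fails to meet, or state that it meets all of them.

Fails: GC content.

Base counts: A=5, T=6, G=8, C=4 (length 23).
Tm: Tm = 2·11 + 4·12 = 70°C ✓
homopolymer run: longest run = 2 ✓
GC content: GC 12/23 = 52.2%, outside 39.7–52.1% ✗
GC clamp: 3' end CGA has 2 G/C ✓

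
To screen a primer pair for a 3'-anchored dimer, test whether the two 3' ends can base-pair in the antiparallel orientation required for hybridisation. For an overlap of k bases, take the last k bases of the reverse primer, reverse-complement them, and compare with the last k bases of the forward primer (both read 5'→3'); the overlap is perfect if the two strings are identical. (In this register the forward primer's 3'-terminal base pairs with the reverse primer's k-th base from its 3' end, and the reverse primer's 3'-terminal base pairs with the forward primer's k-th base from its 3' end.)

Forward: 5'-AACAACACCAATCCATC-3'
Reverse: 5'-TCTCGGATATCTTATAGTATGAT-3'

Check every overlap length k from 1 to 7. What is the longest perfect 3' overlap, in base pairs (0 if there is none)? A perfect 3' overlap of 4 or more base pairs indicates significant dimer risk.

Longest perfect overlap: 3 complementary base pairs; below the dimer-risk threshold (threshold 4).

Last 7 bases (5'→3') — forward …ATCCATC, reverse …GTATGAT.
Reverse complement of the reverse primer's last 7 bases: ATCATAC; its first k bases are the reverse complement of the reverse primer's last k bases, so a perfect k-base overlap needs the forward primer's last k bases to equal them.
Comparing (forward last k vs required): k=1: C vs A ✗; k=2: TC vs AT ✗; k=3: ATC vs ATC ✓; k=4: CATC vs ATCA ✗; k=5: CCATC vs ATCAT ✗; k=6: TCCATC vs ATCATA ✗; k=7: ATCCATC vs ATCATAC ✗.
Only k = 3 is perfect, so the longest perfect 3' overlap is 3.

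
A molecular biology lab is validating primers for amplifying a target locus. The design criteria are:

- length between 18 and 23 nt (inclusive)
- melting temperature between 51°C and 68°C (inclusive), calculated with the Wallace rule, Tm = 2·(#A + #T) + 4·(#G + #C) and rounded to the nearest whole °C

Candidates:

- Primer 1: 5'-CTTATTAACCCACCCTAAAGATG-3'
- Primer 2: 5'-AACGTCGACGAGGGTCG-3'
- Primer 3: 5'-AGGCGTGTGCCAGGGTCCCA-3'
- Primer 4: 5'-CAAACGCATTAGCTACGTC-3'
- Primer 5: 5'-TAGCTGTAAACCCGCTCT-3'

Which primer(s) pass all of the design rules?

Primer 1 (23 nt, A=8 T=6 G=2 C=7): length 23 ✓; Tm = 2·14 + 4·9 = 64°C ✓ — passes.
Primer 2 (17 nt, A=4 T=2 G=7 C=4): length 17, outside 18–23 ✗; Tm = 2·6 + 4·11 = 56°C ✓ — fails.
Primer 3 (20 nt, A=3 T=3 G=8 C=6): length 20 ✓; Tm = 2·6 + 4·14 = 68°C ✓ — passes.
Primer 4 (19 nt, A=6 T=4 G=3 C=6): length 19 ✓; Tm = 2·10 + 4·9 = 56°C ✓ — passes.
Primer 5 (18 nt, A=4 T=5 G=3 C=6): length 18 ✓; Tm = 2·9 + 4·9 = 54°C ✓ — passes.

Primer 1, Primer 3, Primer 4 and Primer 5.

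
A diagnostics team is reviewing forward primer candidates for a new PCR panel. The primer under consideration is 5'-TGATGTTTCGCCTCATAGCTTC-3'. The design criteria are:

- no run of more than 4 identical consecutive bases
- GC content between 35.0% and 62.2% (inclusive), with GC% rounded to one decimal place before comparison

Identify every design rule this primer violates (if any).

Meets all criteria.

Base counts: A=3, T=9, G=4, C=6 (length 22).
homopolymer run: longest run = 3 ✓
GC content: GC 10/22 = 45.5% ✓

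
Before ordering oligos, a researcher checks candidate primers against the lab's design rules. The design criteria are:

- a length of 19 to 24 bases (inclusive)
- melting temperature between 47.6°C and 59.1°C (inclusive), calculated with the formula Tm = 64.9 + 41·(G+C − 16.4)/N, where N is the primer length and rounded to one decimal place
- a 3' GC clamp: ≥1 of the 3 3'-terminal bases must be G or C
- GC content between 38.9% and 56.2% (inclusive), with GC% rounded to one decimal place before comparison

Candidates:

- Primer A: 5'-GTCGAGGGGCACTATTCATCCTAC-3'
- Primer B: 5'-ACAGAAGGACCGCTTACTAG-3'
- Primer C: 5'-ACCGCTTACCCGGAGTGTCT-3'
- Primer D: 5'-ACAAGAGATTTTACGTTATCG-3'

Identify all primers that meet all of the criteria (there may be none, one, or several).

Primer A (24 nt, A=5 T=6 G=6 C=7): length 24 ✓; Tm = 64.9 + 41·(13 − 16.4)/24 = 59.1°C ✓; 3' end TAC has 1 G/C ✓; GC 13/24 = 54.2% ✓ — passes.
Primer B (20 nt, A=7 T=3 G=5 C=5): length 20 ✓; Tm = 64.9 + 41·(10 − 16.4)/20 = 51.8°C ✓; 3' end TAG has 1 G/C ✓; GC 10/20 = 50.0% ✓ — passes.
Primer C (20 nt, A=3 T=5 G=5 C=7): length 20 ✓; Tm = 64.9 + 41·(12 − 16.4)/20 = 55.9°C ✓; 3' end TCT has 1 G/C ✓; GC 12/20 = 60.0%, outside 38.9–56.2% ✗ — fails.
Primer D (21 nt, A=7 T=7 G=4 C=3): length 21 ✓; Tm = 64.9 + 41·(7 − 16.4)/21 = 46.5°C, outside 47.6–59.1°C ✗; 3' end TCG has 2 G/C ✓; GC 7/21 = 33.3%, outside 38.9–56.2% ✗ — fails.

Primer A and Primer B.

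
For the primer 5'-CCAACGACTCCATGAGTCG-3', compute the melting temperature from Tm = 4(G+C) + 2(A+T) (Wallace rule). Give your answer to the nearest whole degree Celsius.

60°C

Base counts: A=5, T=3, G=4, C=7 (length 19).
Tm = 2·(5+3) + 4·(4+7) = 2·8 + 4·11 = 16 + 44 = 60°C.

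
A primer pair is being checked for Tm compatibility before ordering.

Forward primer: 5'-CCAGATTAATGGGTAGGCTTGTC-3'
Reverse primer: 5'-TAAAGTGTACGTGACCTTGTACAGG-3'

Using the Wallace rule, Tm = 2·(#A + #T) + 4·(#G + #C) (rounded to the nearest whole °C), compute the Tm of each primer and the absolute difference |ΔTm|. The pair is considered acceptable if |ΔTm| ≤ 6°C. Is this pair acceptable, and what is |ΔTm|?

|ΔTm| = 4°C; the pair is acceptable.

Forward: A=5 T=7 G=7 C=4 → Tm = 2·12 + 4·11 = 68°C.
Reverse: A=7 T=7 G=7 C=4 → Tm = 2·14 + 4·11 = 72°C.
|ΔTm| = |68 − 72| = 4°C, ≤ 6°C.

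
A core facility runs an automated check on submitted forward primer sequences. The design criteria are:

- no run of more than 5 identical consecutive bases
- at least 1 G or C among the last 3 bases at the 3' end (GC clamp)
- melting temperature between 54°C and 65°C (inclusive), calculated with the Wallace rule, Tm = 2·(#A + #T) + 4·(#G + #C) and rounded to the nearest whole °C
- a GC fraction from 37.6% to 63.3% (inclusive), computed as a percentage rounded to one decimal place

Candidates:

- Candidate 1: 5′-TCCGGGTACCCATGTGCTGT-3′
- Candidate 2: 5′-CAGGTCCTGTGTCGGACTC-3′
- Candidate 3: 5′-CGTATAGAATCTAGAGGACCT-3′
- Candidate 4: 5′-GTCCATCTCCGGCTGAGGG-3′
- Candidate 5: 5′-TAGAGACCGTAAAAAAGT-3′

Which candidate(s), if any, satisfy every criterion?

Candidate 1 (20 nt, A=2 T=6 G=6 C=6): longest run = 3 ✓; 3' end TGT has 1 G/C ✓; Tm = 2·8 + 4·12 = 64°C ✓; GC 12/20 = 60.0% ✓ — passes.
Candidate 2 (19 nt, A=2 T=5 G=6 C=6): longest run = 2 ✓; 3' end CTC has 2 G/C ✓; Tm = 2·7 + 4·12 = 62°C ✓; GC 12/19 = 63.2% ✓ — passes.
Candidate 3 (21 nt, A=7 T=5 G=5 C=4): longest run = 2 ✓; 3' end CCT has 2 G/C ✓; Tm = 2·12 + 4·9 = 60°C ✓; GC 9/21 = 42.9% ✓ — passes.
Candidate 4 (19 nt, A=2 T=4 G=7 C=6): longest run = 3 ✓; 3' end GGG has 3 G/C ✓; Tm = 2·6 + 4·13 = 64°C ✓; GC 13/19 = 68.4%, outside 37.6–63.3% ✗ — fails.
Candidate 5 (18 nt, A=9 T=3 G=4 C=2): longest run = 6, exceeds 5 ✗; 3' end AGT has 1 G/C ✓; Tm = 2·12 + 4·6 = 48°C, outside 54–65°C ✗; GC 6/18 = 33.3%, outside 37.6–63.3% ✗ — fails.

Candidate 1, Candidate 2 and Candidate 3.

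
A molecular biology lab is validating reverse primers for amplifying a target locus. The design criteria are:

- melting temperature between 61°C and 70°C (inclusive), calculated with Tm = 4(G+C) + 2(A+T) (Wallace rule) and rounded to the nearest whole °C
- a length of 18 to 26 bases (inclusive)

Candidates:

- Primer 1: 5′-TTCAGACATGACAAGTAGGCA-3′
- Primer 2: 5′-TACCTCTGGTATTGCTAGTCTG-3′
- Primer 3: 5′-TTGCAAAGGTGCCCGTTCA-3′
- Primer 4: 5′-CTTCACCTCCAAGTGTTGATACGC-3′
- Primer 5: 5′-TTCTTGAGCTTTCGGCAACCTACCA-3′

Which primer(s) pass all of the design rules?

Primer 1 (21 nt, A=8 T=4 G=5 C=4): Tm = 2·12 + 4·9 = 60°C, outside 61–70°C ✗; length 21 ✓ — fails.
Primer 2 (22 nt, A=3 T=9 G=5 C=5): Tm = 2·12 + 4·10 = 64°C ✓; length 22 ✓ — passes.
Primer 3 (19 nt, A=4 T=5 G=5 C=5): Tm = 2·9 + 4·10 = 58°C, outside 61–70°C ✗; length 19 ✓ — fails.
Primer 4 (24 nt, A=5 T=7 G=4 C=8): Tm = 2·12 + 4·12 = 72°C, outside 61–70°C ✗; length 24 ✓ — fails.
Primer 5 (25 nt, A=5 T=8 G=4 C=8): Tm = 2·13 + 4·12 = 74°C, outside 61–70°C ✗; length 25 ✓ — fails.

Primer 2 only.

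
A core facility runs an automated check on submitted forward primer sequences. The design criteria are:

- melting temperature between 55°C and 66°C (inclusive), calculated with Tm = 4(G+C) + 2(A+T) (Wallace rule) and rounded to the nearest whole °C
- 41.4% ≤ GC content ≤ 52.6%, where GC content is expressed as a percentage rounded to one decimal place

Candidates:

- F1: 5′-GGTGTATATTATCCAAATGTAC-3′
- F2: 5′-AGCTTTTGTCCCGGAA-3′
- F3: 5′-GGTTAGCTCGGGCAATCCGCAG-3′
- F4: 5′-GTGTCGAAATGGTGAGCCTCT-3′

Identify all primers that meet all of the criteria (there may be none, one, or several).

F4 only.

F1 (22 nt, A=7 T=8 G=4 C=3): Tm = 2·15 + 4·7 = 58°C ✓; GC 7/22 = 31.8%, outside 41.4–52.6% ✗ — fails.
F2 (16 nt, A=3 T=5 G=4 C=4): Tm = 2·8 + 4·8 = 48°C, outside 55–66°C ✗; GC 8/16 = 50.0% ✓ — fails.
F3 (22 nt, A=4 T=4 G=8 C=6): Tm = 2·8 + 4·14 = 72°C, outside 55–66°C ✗; GC 14/22 = 63.6%, outside 41.4–52.6% ✗ — fails.
F4 (21 nt, A=4 T=6 G=7 C=4): Tm = 2·10 + 4·11 = 64°C ✓; GC 11/21 = 52.4% ✓ — passes.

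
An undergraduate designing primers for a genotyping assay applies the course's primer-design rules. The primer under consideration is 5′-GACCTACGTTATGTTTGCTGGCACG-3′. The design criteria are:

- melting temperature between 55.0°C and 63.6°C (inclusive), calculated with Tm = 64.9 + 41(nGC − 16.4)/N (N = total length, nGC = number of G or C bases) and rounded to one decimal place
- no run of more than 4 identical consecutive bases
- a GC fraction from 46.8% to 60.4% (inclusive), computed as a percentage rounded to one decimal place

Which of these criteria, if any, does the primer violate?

Base counts: A=4, T=8, G=7, C=6 (length 25).
Tm: Tm = 64.9 + 41·(13 − 16.4)/25 = 59.3°C ✓
homopolymer run: longest run = 3 ✓
GC content: GC 13/25 = 52.0% ✓

Meets all criteria.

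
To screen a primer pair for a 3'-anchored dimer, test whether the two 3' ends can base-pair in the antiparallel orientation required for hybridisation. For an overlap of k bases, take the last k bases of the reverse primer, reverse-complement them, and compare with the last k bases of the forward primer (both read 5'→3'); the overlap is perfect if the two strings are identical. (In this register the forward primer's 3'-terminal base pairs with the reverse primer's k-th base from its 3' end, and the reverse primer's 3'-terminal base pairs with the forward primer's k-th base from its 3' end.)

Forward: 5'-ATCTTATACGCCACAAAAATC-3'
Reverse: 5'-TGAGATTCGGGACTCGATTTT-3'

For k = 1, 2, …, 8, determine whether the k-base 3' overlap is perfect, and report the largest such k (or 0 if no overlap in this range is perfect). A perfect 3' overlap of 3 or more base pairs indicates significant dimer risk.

Longest perfect overlap: 6 complementary base pairs; significant dimer risk (threshold 3).

Last 8 bases (5'→3') — forward …CAAAAATC, reverse …TCGATTTT.
Reverse complement of the reverse primer's last 8 bases: AAAATCGA; its first k bases are the reverse complement of the reverse primer's last k bases, so a perfect k-base overlap needs the forward primer's last k bases to equal them.
Comparing (forward last k vs required): k=1: C vs A ✗; k=2: TC vs AA ✗; k=3: ATC vs AAA ✗; k=4: AATC vs AAAA ✗; k=5: AAATC vs AAAAT ✗; k=6: AAAATC vs AAAATC ✓; k=7: AAAAATC vs AAAATCG ✗; k=8: CAAAAATC vs AAAATCGA ✗.
Only k = 6 is perfect, so the longest perfect 3' overlap is 6.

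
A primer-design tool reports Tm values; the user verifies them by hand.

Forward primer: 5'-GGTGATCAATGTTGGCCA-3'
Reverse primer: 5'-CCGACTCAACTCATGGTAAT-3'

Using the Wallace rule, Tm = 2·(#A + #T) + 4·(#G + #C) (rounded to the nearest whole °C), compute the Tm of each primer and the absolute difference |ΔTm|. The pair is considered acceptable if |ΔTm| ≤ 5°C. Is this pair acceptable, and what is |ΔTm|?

|ΔTm| = 4°C; the pair is acceptable.

Forward: A=4 T=5 G=6 C=3 → Tm = 2·9 + 4·9 = 54°C.
Reverse: A=6 T=5 G=3 C=6 → Tm = 2·11 + 4·9 = 58°C.
|ΔTm| = |54 − 58| = 4°C, ≤ 5°C.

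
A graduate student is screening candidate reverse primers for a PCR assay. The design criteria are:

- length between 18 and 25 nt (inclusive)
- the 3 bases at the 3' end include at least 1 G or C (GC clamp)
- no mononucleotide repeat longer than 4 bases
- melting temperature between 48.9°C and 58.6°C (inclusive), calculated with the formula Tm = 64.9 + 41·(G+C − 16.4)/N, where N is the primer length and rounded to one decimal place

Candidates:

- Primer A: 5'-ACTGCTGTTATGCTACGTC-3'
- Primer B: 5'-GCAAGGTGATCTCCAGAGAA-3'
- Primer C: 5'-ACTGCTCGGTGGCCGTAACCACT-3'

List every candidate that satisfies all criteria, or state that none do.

Primer A and Primer B.

Primer A (19 nt, A=3 T=7 G=4 C=5): length 19 ✓; 3' end GTC has 2 G/C ✓; longest run = 2 ✓; Tm = 64.9 + 41·(9 − 16.4)/19 = 48.9°C ✓ — passes.
Primer B (20 nt, A=7 T=3 G=6 C=4): length 20 ✓; 3' end GAA has 1 G/C ✓; longest run = 2 ✓; Tm = 64.9 + 41·(10 − 16.4)/20 = 51.8°C ✓ — passes.
Primer C (23 nt, A=4 T=5 G=6 C=8): length 23 ✓; 3' end ACT has 1 G/C ✓; longest run = 2 ✓; Tm = 64.9 + 41·(14 − 16.4)/23 = 60.6°C, outside 48.9–58.6°C ✗ — fails.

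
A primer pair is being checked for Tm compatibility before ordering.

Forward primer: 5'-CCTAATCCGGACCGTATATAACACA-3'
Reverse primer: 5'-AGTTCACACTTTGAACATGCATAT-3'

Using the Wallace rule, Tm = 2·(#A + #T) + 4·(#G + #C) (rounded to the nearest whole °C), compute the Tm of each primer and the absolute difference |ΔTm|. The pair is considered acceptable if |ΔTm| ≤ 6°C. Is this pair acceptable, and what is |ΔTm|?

Forward: A=9 T=5 G=3 C=8 → Tm = 2·14 + 4·11 = 72°C.
Reverse: A=8 T=8 G=3 C=5 → Tm = 2·16 + 4·8 = 64°C.
|ΔTm| = |72 − 64| = 8°C, > 6°C.

|ΔTm| = 8°C; the pair is not acceptable.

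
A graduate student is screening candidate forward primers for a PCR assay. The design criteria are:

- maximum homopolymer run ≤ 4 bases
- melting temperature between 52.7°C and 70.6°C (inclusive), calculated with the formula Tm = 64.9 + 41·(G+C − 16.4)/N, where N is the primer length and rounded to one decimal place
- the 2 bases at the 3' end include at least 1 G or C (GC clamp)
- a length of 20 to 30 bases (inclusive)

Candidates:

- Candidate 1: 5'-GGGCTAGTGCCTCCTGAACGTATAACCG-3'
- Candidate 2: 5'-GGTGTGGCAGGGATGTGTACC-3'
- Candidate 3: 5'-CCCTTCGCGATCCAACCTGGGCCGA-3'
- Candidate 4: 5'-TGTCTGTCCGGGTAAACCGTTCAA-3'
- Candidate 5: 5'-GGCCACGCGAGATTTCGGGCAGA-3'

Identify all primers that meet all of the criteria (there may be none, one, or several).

Candidate 1, Candidate 2, Candidate 3 and Candidate 5.

Candidate 1 (28 nt, A=6 T=6 G=8 C=8): longest run = 3 ✓; Tm = 64.9 + 41·(16 − 16.4)/28 = 64.3°C ✓; 3' end CG has 2 G/C ✓; length 28 ✓ — passes.
Candidate 2 (21 nt, A=3 T=5 G=10 C=3): longest run = 3 ✓; Tm = 64.9 + 41·(13 − 16.4)/21 = 58.3°C ✓; 3' end CC has 2 G/C ✓; length 21 ✓ — passes.
Candidate 3 (25 nt, A=4 T=4 G=6 C=11): longest run = 3 ✓; Tm = 64.9 + 41·(17 − 16.4)/25 = 65.9°C ✓; 3' end GA has 1 G/C ✓; length 25 ✓ — passes.
Candidate 4 (24 nt, A=5 T=7 G=6 C=6): longest run = 3 ✓; Tm = 64.9 + 41·(12 − 16.4)/24 = 57.4°C ✓; 3' end AA has 0 G/C, need ≥1 ✗; length 24 ✓ — fails.
Candidate 5 (23 nt, A=5 T=3 G=9 C=6): longest run = 3 ✓; Tm = 64.9 + 41·(15 − 16.4)/23 = 62.4°C ✓; 3' end GA has 1 G/C ✓; length 23 ✓ — passes.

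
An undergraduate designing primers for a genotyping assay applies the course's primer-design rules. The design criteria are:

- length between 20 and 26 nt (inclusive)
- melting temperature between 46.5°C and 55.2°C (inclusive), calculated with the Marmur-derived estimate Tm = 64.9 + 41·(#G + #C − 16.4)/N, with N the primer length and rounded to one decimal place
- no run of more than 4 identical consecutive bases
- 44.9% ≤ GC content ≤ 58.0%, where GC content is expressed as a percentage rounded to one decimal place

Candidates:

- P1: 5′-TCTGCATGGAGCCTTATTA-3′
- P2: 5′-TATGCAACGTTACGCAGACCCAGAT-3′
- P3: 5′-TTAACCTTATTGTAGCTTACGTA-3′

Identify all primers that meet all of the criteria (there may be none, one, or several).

None of the candidates satisfy all criteria.

P1 (19 nt, A=4 T=7 G=4 C=4): length 19, outside 20–26 ✗; Tm = 64.9 + 41·(8 − 16.4)/19 = 46.8°C ✓; longest run = 2 ✓; GC 8/19 = 42.1%, outside 44.9–58.0% ✗ — fails.
P2 (25 nt, A=8 T=5 G=5 C=7): length 25 ✓; Tm = 64.9 + 41·(12 − 16.4)/25 = 57.7°C, outside 46.5–55.2°C ✗; longest run = 3 ✓; GC 12/25 = 48.0% ✓ — fails.
P3 (23 nt, A=6 T=10 G=3 C=4): length 23 ✓; Tm = 64.9 + 41·(7 − 16.4)/23 = 48.1°C ✓; longest run = 2 ✓; GC 7/23 = 30.4%, outside 44.9–58.0% ✗ — fails.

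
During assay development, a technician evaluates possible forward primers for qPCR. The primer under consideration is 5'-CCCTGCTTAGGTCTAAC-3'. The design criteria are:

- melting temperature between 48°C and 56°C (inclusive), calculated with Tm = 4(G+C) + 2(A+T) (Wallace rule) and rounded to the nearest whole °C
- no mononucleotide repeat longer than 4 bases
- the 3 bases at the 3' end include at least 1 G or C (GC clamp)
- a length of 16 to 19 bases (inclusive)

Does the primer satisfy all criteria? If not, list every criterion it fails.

Base counts: A=3, T=5, G=3, C=6 (length 17).
Tm: Tm = 2·8 + 4·9 = 52°C ✓
homopolymer run: longest run = 3 ✓
GC clamp: 3' end AAC has 1 G/C ✓
length: length 17 ✓

Meets all criteria.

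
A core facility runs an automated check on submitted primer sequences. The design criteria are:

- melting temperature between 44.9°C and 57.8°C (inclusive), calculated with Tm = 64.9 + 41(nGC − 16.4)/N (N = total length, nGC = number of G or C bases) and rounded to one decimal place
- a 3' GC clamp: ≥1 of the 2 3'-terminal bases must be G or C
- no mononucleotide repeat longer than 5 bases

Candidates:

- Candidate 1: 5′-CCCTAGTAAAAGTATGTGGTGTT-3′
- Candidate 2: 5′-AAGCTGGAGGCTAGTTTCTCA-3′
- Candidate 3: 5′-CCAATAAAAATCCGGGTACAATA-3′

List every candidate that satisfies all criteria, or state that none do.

Candidate 2 only.

Candidate 1 (23 nt, A=6 T=8 G=6 C=3): Tm = 64.9 + 41·(9 − 16.4)/23 = 51.7°C ✓; 3' end TT has 0 G/C, need ≥1 ✗; longest run = 4 ✓ — fails.
Candidate 2 (21 nt, A=5 T=6 G=6 C=4): Tm = 64.9 + 41·(10 − 16.4)/21 = 52.4°C ✓; 3' end CA has 1 G/C ✓; longest run = 3 ✓ — passes.
Candidate 3 (23 nt, A=11 T=4 G=3 C=5): Tm = 64.9 + 41·(8 − 16.4)/23 = 49.9°C ✓; 3' end TA has 0 G/C, need ≥1 ✗; longest run = 5 ✓ — fails.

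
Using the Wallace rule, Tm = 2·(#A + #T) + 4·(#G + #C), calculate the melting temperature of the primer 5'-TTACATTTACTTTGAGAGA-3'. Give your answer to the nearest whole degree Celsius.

48°C

Base counts: A=6, T=8, G=3, C=2 (length 19).
Tm = 2·(6+8) + 4·(3+2) = 2·14 + 4·5 = 28 + 20 = 48°C.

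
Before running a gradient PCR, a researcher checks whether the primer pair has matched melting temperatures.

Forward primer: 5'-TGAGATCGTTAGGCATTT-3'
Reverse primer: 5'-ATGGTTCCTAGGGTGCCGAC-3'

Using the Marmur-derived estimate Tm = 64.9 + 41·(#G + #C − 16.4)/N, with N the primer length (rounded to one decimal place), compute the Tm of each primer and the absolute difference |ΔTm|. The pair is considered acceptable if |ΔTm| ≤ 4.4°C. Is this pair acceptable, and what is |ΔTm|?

Forward: G+C = 7, N = 18 → Tm = 64.9 + 41·(7 − 16.4)/18 = 43.5°C.
Reverse: G+C = 12, N = 20 → Tm = 64.9 + 41·(12 − 16.4)/20 = 55.9°C.
|ΔTm| = |43.5 − 55.9| = 12.4°C, > 4.4°C.

|ΔTm| = 12.4°C; the pair is not acceptable.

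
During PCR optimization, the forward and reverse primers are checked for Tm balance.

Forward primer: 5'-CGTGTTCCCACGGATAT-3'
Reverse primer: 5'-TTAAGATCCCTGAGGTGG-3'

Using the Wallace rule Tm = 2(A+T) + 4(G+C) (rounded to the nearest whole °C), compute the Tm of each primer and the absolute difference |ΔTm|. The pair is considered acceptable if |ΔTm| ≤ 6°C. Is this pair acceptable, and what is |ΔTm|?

Forward: A=3 T=5 G=4 C=5 → Tm = 2·8 + 4·9 = 52°C.
Reverse: A=4 T=5 G=6 C=3 → Tm = 2·9 + 4·9 = 54°C.
|ΔTm| = |52 − 54| = 2°C, ≤ 6°C.

|ΔTm| = 2°C; the pair is acceptable.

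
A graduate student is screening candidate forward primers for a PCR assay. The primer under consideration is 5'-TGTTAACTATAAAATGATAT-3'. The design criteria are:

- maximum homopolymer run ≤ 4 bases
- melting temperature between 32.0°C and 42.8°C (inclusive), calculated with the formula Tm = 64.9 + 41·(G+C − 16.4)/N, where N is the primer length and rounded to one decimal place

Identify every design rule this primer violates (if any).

Meets all criteria.

Base counts: A=9, T=8, G=2, C=1 (length 20).
homopolymer run: longest run = 4 ✓
Tm: Tm = 64.9 + 41·(3 − 16.4)/20 = 37.4°C ✓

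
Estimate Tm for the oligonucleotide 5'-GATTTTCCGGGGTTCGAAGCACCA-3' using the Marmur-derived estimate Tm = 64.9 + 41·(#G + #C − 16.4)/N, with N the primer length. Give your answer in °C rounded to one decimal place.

Base counts: A=5, T=6, G=7, C=6; G+C = 13, N = 24.
Tm = 64.9 + 41·(13 − 16.4)/24 = 64.9 + -139.40/24 = 59.1°C.

59.1°C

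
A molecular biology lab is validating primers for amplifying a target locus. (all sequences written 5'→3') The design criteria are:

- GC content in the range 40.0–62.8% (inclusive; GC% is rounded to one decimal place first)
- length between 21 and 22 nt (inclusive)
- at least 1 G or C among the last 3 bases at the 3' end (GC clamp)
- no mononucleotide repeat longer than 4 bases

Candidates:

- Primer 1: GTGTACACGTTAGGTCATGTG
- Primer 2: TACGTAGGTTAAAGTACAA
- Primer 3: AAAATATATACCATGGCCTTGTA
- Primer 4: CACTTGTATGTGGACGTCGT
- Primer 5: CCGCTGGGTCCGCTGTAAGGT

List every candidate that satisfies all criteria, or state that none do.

Primer 1 only.

Primer 1 (21 nt, A=4 T=7 G=7 C=3): GC 10/21 = 47.6% ✓; length 21 ✓; 3' end GTG has 2 G/C ✓; longest run = 2 ✓ — passes.
Primer 2 (19 nt, A=8 T=5 G=4 C=2): GC 6/19 = 31.6%, outside 40.0–62.8% ✗; length 19, outside 21–22 ✗; 3' end CAA has 1 G/C ✓; longest run = 3 ✓ — fails.
Primer 3 (23 nt, A=9 T=7 G=3 C=4): GC 7/23 = 30.4%, outside 40.0–62.8% ✗; length 23, outside 21–22 ✗; 3' end GTA has 1 G/C ✓; longest run = 4 ✓ — fails.
Primer 4 (20 nt, A=3 T=7 G=6 C=4): GC 10/20 = 50.0% ✓; length 20, outside 21–22 ✗; 3' end CGT has 2 G/C ✓; longest run = 2 ✓ — fails.
Primer 5 (21 nt, A=2 T=5 G=8 C=6): GC 14/21 = 66.7%, outside 40.0–62.8% ✗; length 21 ✓; 3' end GGT has 2 G/C ✓; longest run = 3 ✓ — fails.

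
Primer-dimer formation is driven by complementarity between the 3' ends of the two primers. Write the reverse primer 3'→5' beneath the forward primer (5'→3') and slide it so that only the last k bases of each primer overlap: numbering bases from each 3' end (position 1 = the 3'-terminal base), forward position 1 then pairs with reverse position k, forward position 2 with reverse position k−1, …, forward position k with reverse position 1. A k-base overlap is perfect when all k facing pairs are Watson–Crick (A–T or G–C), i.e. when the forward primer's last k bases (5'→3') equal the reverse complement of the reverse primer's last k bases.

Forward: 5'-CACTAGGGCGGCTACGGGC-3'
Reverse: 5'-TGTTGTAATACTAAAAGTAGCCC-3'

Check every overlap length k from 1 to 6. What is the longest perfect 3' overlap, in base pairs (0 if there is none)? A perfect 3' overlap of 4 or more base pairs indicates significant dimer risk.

Last 6 bases (5'→3') — forward …ACGGGC, reverse …TAGCCC.
Reverse complement of the reverse primer's last 6 bases: GGGCTA; its first k bases are the reverse complement of the reverse primer's last k bases, so a perfect k-base overlap needs the forward primer's last k bases to equal them.
Comparing (forward last k vs required): k=1: C vs G ✗; k=2: GC vs GG ✗; k=3: GGC vs GGG ✗; k=4: GGGC vs GGGC ✓; k=5: CGGGC vs GGGCT ✗; k=6: ACGGGC vs GGGCTA ✗.
Only k = 4 is perfect, so the longest perfect 3' overlap is 4.

Longest perfect overlap: 4 complementary base pairs; significant dimer risk (threshold 4).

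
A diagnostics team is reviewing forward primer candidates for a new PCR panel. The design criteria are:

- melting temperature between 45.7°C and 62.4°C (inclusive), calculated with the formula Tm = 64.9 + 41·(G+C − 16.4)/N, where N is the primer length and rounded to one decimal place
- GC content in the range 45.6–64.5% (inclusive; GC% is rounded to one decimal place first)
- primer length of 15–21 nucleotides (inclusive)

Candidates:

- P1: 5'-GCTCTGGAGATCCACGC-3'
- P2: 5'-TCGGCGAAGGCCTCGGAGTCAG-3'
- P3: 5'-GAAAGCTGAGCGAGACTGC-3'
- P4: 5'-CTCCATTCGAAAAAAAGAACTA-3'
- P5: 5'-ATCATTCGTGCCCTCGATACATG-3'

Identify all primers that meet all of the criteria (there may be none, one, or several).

P1 (17 nt, A=3 T=3 G=5 C=6): Tm = 64.9 + 41·(11 − 16.4)/17 = 51.9°C ✓; GC 11/17 = 64.7%, outside 45.6–64.5% ✗; length 17 ✓ — fails.
P2 (22 nt, A=4 T=3 G=9 C=6): Tm = 64.9 + 41·(15 − 16.4)/22 = 62.3°C ✓; GC 15/22 = 68.2%, outside 45.6–64.5% ✗; length 22, outside 15–21 ✗ — fails.
P3 (19 nt, A=6 T=2 G=7 C=4): Tm = 64.9 + 41·(11 − 16.4)/19 = 53.2°C ✓; GC 11/19 = 57.9% ✓; length 19 ✓ — passes.
P4 (22 nt, A=11 T=4 G=2 C=5): Tm = 64.9 + 41·(7 − 16.4)/22 = 47.4°C ✓; GC 7/22 = 31.8%, outside 45.6–64.5% ✗; length 22, outside 15–21 ✗ — fails.
P5 (23 nt, A=5 T=7 G=4 C=7): Tm = 64.9 + 41·(11 − 16.4)/23 = 55.3°C ✓; GC 11/23 = 47.8% ✓; length 23, outside 15–21 ✗ — fails.

P3 only.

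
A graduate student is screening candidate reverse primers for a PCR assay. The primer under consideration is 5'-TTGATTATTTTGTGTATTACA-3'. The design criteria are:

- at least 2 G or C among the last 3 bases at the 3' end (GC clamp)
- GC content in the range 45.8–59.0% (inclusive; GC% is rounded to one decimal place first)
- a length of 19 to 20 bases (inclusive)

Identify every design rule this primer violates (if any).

Base counts: A=5, T=12, G=3, C=1 (length 21).
GC clamp: 3' end ACA has 1 G/C, need ≥2 ✗
GC content: GC 4/21 = 19.0%, outside 45.8–59.0% ✗
length: length 21, outside 19–20 ✗

Fails: GC clamp, GC content, length.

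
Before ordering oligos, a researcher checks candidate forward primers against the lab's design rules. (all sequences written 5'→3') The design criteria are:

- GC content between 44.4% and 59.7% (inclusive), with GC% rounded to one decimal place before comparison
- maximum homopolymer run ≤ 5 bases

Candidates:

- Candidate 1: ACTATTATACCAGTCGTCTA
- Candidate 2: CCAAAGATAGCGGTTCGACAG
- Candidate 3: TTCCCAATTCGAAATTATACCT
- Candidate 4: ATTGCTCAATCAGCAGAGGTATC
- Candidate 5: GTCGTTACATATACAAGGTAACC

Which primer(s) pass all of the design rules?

Candidate 1 (20 nt, A=6 T=7 G=2 C=5): GC 7/20 = 35.0%, outside 44.4–59.7% ✗; longest run = 2 ✓ — fails.
Candidate 2 (21 nt, A=7 T=3 G=6 C=5): GC 11/21 = 52.4% ✓; longest run = 3 ✓ — passes.
Candidate 3 (22 nt, A=7 T=8 G=1 C=6): GC 7/22 = 31.8%, outside 44.4–59.7% ✗; longest run = 3 ✓ — fails.
Candidate 4 (23 nt, A=7 T=6 G=5 C=5): GC 10/23 = 43.5%, outside 44.4–59.7% ✗; longest run = 2 ✓ — fails.
Candidate 5 (23 nt, A=8 T=6 G=4 C=5): GC 9/23 = 39.1%, outside 44.4–59.7% ✗; longest run = 2 ✓ — fails.

Candidate 2 only.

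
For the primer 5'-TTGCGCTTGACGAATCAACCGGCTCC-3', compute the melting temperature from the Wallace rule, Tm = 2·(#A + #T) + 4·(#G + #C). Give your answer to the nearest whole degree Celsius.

82°C

Base counts: A=5, T=6, G=6, C=9 (length 26).
Tm = 2·(5+6) + 4·(6+9) = 2·11 + 4·15 = 22 + 60 = 82°C.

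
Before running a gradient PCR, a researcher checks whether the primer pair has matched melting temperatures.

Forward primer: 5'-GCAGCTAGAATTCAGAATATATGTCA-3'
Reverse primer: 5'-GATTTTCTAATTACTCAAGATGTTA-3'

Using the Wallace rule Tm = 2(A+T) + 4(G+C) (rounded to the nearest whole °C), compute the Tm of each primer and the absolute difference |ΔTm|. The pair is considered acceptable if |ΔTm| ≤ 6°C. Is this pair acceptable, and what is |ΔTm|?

Forward: A=10 T=7 G=5 C=4 → Tm = 2·17 + 4·9 = 70°C.
Reverse: A=8 T=11 G=3 C=3 → Tm = 2·19 + 4·6 = 62°C.
|ΔTm| = |70 − 62| = 8°C, > 6°C.

|ΔTm| = 8°C; the pair is not acceptable.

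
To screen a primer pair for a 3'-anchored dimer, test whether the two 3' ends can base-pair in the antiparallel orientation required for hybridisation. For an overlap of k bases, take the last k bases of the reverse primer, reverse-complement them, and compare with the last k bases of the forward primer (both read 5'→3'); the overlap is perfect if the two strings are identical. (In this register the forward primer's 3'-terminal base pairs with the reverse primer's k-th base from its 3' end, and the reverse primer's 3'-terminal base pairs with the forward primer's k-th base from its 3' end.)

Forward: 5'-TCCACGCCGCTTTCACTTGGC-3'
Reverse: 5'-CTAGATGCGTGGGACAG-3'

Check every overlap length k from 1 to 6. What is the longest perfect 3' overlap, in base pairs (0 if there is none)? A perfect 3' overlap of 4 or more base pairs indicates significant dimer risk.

Last 6 bases (5'→3') — forward …CTTGGC, reverse …GGACAG.
Reverse complement of the reverse primer's last 6 bases: CTGTCC; its first k bases are the reverse complement of the reverse primer's last k bases, so a perfect k-base overlap needs the forward primer's last k bases to equal them.
Comparing (forward last k vs required): k=1: C vs C ✓; k=2: GC vs CT ✗; k=3: GGC vs CTG ✗; k=4: TGGC vs CTGT ✗; k=5: TTGGC vs CTGTC ✗; k=6: CTTGGC vs CTGTCC ✗.
Only k = 1 is perfect, so the longest perfect 3' overlap is 1.

Longest perfect overlap: 1 complementary base pair; below the dimer-risk threshold (threshold 4).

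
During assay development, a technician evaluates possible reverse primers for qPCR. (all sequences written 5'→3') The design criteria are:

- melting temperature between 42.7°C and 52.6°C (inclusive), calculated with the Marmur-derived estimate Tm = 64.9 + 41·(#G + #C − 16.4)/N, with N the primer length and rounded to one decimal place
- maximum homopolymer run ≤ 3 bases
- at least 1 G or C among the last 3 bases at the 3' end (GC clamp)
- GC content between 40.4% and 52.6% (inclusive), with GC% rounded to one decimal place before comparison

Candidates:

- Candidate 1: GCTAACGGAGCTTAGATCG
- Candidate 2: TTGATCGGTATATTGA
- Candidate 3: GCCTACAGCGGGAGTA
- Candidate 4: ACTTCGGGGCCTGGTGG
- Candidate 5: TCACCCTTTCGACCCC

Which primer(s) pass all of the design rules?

Candidate 1 (19 nt, A=5 T=4 G=6 C=4): Tm = 64.9 + 41·(10 − 16.4)/19 = 51.1°C ✓; longest run = 2 ✓; 3' end TCG has 2 G/C ✓; GC 10/19 = 52.6% ✓ — passes.
Candidate 2 (16 nt, A=4 T=7 G=4 C=1): Tm = 64.9 + 41·(5 − 16.4)/16 = 35.7°C, outside 42.7–52.6°C ✗; longest run = 2 ✓; 3' end TGA has 1 G/C ✓; GC 5/16 = 31.3%, outside 40.4–52.6% ✗ — fails.
Candidate 3 (16 nt, A=4 T=2 G=6 C=4): Tm = 64.9 + 41·(10 − 16.4)/16 = 48.5°C ✓; longest run = 3 ✓; 3' end GTA has 1 G/C ✓; GC 10/16 = 62.5%, outside 40.4–52.6% ✗ — fails.
Candidate 4 (17 nt, A=1 T=4 G=8 C=4): Tm = 64.9 + 41·(12 − 16.4)/17 = 54.3°C, outside 42.7–52.6°C ✗; longest run = 4, exceeds 3 ✗; 3' end TGG has 2 G/C ✓; GC 12/17 = 70.6%, outside 40.4–52.6% ✗ — fails.
Candidate 5 (16 nt, A=2 T=4 G=1 C=9): Tm = 64.9 + 41·(10 − 16.4)/16 = 48.5°C ✓; longest run = 4, exceeds 3 ✗; 3' end CCC has 3 G/C ✓; GC 10/16 = 62.5%, outside 40.4–52.6% ✗ — fails.

Candidate 1 only.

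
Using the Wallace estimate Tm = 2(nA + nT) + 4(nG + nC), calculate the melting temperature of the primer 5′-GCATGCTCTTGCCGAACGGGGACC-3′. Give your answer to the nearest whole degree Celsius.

80°C

Base counts: A=4, T=4, G=8, C=8 (length 24).
Tm = 2·(4+4) + 4·(8+8) = 2·8 + 4·16 = 16 + 64 = 80°C.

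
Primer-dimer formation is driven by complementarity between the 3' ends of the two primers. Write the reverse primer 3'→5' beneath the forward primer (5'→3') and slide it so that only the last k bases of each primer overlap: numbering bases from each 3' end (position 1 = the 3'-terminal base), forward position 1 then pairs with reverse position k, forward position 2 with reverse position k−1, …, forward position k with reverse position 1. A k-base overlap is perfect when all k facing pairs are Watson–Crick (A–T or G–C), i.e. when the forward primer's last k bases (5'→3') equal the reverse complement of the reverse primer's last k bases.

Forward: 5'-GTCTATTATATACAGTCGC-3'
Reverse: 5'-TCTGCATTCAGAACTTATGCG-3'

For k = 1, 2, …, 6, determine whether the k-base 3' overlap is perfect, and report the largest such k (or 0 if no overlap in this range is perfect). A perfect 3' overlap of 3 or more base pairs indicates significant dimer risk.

Last 6 bases (5'→3') — forward …AGTCGC, reverse …TATGCG.
Reverse complement of the reverse primer's last 6 bases: CGCATA; its first k bases are the reverse complement of the reverse primer's last k bases, so a perfect k-base overlap needs the forward primer's last k bases to equal them.
Comparing (forward last k vs required): k=1: C vs C ✓; k=2: GC vs CG ✗; k=3: CGC vs CGC ✓; k=4: TCGC vs CGCA ✗; k=5: GTCGC vs CGCAT ✗; k=6: AGTCGC vs CGCATA ✗.
Perfect overlaps at k = 1, 3; the largest is 3.

Longest perfect overlap: 3 complementary base pairs; significant dimer risk (threshold 3).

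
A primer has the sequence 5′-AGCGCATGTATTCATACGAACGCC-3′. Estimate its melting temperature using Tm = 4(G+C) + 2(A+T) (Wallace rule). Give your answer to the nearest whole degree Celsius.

Base counts: A=7, T=5, G=5, C=7 (length 24).
Tm = 2·(7+5) + 4·(5+7) = 2·12 + 4·12 = 24 + 48 = 72°C.

72°C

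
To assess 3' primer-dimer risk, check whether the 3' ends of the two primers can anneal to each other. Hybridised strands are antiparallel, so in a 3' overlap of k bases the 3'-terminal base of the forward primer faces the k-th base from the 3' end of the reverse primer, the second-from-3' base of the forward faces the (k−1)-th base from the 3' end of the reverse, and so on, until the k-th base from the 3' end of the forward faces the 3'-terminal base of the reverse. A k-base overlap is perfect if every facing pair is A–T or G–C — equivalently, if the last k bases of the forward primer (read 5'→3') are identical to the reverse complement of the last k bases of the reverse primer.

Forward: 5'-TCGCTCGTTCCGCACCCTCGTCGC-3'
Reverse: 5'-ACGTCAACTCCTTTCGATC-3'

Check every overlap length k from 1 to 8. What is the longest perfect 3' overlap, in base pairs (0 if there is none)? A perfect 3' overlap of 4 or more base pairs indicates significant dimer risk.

Last 8 bases (5'→3') — forward …CTCGTCGC, reverse …TTTCGATC.
Reverse complement of the reverse primer's last 8 bases: GATCGAAA; its first k bases are the reverse complement of the reverse primer's last k bases, so a perfect k-base overlap needs the forward primer's last k bases to equal them.
Comparing (forward last k vs required): k=1: C vs G ✗; k=2: GC vs GA ✗; k=3: CGC vs GAT ✗; k=4: TCGC vs GATC ✗; k=5: GTCGC vs GATCG ✗; k=6: CGTCGC vs GATCGA ✗; k=7: TCGTCGC vs GATCGAA ✗; k=8: CTCGTCGC vs GATCGAAA ✗.
No overlap length from 1 to 8 is perfect, so the longest perfect 3' overlap is 0.

Longest perfect overlap: 0 complementary base pairs; below the dimer-risk threshold (threshold 4).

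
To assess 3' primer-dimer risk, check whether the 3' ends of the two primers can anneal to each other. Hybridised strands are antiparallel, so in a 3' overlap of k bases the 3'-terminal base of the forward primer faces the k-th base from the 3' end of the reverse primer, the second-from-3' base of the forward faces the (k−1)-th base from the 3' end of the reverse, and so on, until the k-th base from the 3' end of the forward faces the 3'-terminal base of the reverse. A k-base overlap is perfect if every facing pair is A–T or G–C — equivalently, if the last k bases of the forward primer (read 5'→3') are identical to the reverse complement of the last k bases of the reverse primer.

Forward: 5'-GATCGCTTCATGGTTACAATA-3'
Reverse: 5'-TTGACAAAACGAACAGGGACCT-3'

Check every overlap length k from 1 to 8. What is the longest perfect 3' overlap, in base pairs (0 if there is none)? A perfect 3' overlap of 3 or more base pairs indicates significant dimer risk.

Longest perfect overlap: 1 complementary base pair; below the dimer-risk threshold (threshold 3).

Last 8 bases (5'→3') — forward …TTACAATA, reverse …AGGGACCT.
Reverse complement of the reverse primer's last 8 bases: AGGTCCCT; its first k bases are the reverse complement of the reverse primer's last k bases, so a perfect k-base overlap needs the forward primer's last k bases to equal them.
Comparing (forward last k vs required): k=1: A vs A ✓; k=2: TA vs AG ✗; k=3: ATA vs AGG ✗; k=4: AATA vs AGGT ✗; k=5: CAATA vs AGGTC ✗; k=6: ACAATA vs AGGTCC ✗; k=7: TACAATA vs AGGTCCC ✗; k=8: TTACAATA vs AGGTCCCT ✗.
Only k = 1 is perfect, so the longest perfect 3' overlap is 1.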